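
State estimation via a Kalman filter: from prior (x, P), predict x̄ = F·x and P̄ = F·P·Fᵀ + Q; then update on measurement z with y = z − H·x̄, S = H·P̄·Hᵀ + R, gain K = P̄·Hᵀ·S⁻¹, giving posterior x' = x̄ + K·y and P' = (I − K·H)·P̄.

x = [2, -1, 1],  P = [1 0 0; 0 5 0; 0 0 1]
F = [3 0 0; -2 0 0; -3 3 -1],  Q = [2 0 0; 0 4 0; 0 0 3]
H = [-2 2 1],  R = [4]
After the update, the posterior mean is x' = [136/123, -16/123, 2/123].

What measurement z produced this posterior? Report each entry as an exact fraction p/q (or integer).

z = [-2]

x̄ = F·x = [6, -4, -10]
P̄ = F·P·Fᵀ + Q = [11 -6 -9; -6 8 6; -9 6 58]
S = H·P̄·Hᵀ + R = [246]
K = P̄·Hᵀ·S⁻¹ = [-43/246; 17/123; 44/123]
x' − x̄ = [-602/123, 476/123, 1232/123] = K·y
y = (KᵀK)⁻¹·Kᵀ·(x' − x̄) = [28]
z = y + H·x̄ = [28] + [-30] = [-2]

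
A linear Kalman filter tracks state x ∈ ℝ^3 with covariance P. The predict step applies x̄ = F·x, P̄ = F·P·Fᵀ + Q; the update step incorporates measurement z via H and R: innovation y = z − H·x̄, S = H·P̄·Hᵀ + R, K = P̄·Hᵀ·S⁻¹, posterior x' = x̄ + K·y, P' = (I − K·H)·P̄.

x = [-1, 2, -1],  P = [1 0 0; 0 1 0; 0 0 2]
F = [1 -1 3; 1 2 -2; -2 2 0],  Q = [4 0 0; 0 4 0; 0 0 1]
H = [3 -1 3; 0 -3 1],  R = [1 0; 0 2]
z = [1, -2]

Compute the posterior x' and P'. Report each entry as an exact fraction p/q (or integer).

x̄ = F·x = [-6, 5, 6]
P̄ = F·P·Fᵀ + Q = [24 -13 -4; -13 17 2; -4 2 9]
y = z − H·x̄ = [6, 7]
S = H·P̄·Hᵀ + R = [309 163; 163 152]
K = P̄·Hᵀ·S⁻¹ = [5391/20399 -1084/20399; 387/20399 -6991/20399; 1487/20399 -1192/20399]
x' = x̄ + K·y = [-97636/20399, 55380/20399, 122972/20399]
P' = (I − K·H)·P̄ = [133973/20399 -48753/20399 -148427/20399; -48753/20399 23574/20399 56740/20399; -148427/20399 56740/20399 167836/20399]

x' = [-97636/20399, 55380/20399, 122972/20399]
P' = [133973/20399 -48753/20399 -148427/20399; -48753/20399 23574/20399 56740/20399; -148427/20399 56740/20399 167836/20399]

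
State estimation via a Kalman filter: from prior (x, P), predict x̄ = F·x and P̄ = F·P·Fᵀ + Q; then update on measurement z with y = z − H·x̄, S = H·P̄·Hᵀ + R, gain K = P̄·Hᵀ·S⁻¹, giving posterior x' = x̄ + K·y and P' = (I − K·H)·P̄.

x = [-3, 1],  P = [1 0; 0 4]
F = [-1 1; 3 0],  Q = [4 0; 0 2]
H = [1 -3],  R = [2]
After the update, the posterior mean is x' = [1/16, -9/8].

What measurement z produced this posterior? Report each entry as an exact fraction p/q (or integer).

z = [3]

x̄ = F·x = [4, -9]
P̄ = F·P·Fᵀ + Q = [9 -3; -3 11]
S = H·P̄·Hᵀ + R = [128]
K = P̄·Hᵀ·S⁻¹ = [9/64; -9/32]
x' − x̄ = [-63/16, 63/8] = K·y
y = (KᵀK)⁻¹·Kᵀ·(x' − x̄) = [-28]
z = y + H·x̄ = [-28] + [31] = [3]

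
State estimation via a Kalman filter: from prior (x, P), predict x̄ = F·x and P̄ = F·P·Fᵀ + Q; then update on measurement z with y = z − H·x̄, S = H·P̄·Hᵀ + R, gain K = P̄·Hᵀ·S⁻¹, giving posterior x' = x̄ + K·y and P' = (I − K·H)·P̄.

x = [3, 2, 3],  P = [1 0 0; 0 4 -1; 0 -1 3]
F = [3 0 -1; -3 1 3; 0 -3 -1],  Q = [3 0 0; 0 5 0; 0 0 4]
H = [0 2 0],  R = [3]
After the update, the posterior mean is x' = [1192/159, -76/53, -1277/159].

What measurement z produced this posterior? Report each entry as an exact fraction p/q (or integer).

z = [-3]

x̄ = F·x = [6, 2, -9]
P̄ = F·P·Fᵀ + Q = [15 -17 0; -17 39 -11; 0 -11 37]
S = H·P̄·Hᵀ + R = [159]
K = P̄·Hᵀ·S⁻¹ = [-34/159; 26/53; -22/159]
x' − x̄ = [238/159, -182/53, 154/159] = K·y
y = (KᵀK)⁻¹·Kᵀ·(x' − x̄) = [-7]
z = y + H·x̄ = [-7] + [4] = [-3]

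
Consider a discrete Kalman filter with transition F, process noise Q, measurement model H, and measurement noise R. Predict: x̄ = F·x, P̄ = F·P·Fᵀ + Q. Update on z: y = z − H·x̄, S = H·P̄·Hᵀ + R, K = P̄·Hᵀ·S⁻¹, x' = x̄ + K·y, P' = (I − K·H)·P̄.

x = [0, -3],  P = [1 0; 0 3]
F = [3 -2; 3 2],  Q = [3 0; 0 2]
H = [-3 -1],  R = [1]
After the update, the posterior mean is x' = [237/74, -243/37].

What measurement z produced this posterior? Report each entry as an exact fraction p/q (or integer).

z = [-3]

x̄ = F·x = [6, -6]
P̄ = F·P·Fᵀ + Q = [24 -3; -3 23]
S = H·P̄·Hᵀ + R = [222]
K = P̄·Hᵀ·S⁻¹ = [-23/74; -7/111]
x' − x̄ = [-207/74, -21/37] = K·y
y = (KᵀK)⁻¹·Kᵀ·(x' − x̄) = [9]
z = y + H·x̄ = [9] + [-12] = [-3]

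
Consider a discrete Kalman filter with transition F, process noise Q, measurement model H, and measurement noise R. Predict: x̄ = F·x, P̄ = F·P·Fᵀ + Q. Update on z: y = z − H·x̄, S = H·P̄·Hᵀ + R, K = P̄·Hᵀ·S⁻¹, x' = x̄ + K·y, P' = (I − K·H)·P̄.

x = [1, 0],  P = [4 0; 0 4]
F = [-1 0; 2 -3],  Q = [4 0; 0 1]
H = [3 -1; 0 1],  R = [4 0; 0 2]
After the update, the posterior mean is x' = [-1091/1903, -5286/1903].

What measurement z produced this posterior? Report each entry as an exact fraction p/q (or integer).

x̄ = F·x = [-1, 2]
P̄ = F·P·Fᵀ + Q = [8 -8; -8 53]
S = H·P̄·Hᵀ + R = [177 -77; -77 55]
K = P̄·Hᵀ·S⁻¹ = [52/173 524/1903; -7/173 1726/1903]
x' − x̄ = [812/1903, -9092/1903] = K·y
y = (KᵀK)⁻¹·Kᵀ·(x' − x̄) = [6, -5]
z = y + H·x̄ = [6, -5] + [-5, 2] = [1, -3]

z = [1, -3]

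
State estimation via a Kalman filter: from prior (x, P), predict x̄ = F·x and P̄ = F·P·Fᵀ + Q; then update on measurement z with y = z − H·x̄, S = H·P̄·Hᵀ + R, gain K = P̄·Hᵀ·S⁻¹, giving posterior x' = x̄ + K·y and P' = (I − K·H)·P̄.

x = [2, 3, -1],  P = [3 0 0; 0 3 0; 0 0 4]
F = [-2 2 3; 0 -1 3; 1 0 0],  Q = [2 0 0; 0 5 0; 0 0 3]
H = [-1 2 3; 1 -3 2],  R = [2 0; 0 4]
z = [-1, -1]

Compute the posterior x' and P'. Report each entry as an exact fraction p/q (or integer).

x̄ = F·x = [-1, -6, 2]
P̄ = F·P·Fᵀ + Q = [62 30 -6; 30 44 0; -6 0 6]
y = z − H·x̄ = [4, -22]
S = H·P̄·Hᵀ + R = [210 -146; -146 282]
K = P̄·Hᵀ·S⁻¹ = [-1435/4738 -1415/4738; 183/4738 -1619/4738; 1911/9476 1191/9476]
x' = x̄ + K·y = [10326/2369, 3961/2369, 197/4738]
P' = (I − K·H)·P̄ = [104228/2369 40520/2369 7251/2369; 40520/2369 16360/2369 2661/2369; 7251/2369 2661/2369 1923/4738]

x' = [10326/2369, 3961/2369, 197/4738]
P' = [104228/2369 40520/2369 7251/2369; 40520/2369 16360/2369 2661/2369; 7251/2369 2661/2369 1923/4738]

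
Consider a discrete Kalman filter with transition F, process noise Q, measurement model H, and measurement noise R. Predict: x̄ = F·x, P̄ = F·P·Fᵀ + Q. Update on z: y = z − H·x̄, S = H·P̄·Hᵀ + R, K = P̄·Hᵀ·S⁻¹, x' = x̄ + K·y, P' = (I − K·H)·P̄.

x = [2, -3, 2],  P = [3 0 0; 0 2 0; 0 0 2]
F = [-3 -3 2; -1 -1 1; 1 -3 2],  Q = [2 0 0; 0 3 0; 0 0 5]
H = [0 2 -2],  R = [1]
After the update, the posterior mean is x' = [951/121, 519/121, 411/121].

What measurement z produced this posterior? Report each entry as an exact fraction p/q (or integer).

z = [2]

x̄ = F·x = [7, 3, 15]
P̄ = F·P·Fᵀ + Q = [55 19 17; 19 10 7; 17 7 34]
S = H·P̄·Hᵀ + R = [121]
K = P̄·Hᵀ·S⁻¹ = [4/121; 6/121; -54/121]
x' − x̄ = [104/121, 156/121, -1404/121] = K·y
y = (KᵀK)⁻¹·Kᵀ·(x' − x̄) = [26]
z = y + H·x̄ = [26] + [-24] = [2]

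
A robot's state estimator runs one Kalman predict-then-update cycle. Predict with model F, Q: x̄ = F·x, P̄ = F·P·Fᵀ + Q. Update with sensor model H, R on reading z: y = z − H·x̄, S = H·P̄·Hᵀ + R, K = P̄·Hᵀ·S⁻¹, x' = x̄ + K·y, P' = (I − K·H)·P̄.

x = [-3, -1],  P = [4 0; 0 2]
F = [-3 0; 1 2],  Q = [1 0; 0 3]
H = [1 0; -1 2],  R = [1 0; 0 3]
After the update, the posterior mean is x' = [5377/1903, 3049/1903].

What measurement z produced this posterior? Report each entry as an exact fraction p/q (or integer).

z = [3, 1]

x̄ = F·x = [9, -5]
P̄ = F·P·Fᵀ + Q = [37 -12; -12 15]
S = H·P̄·Hᵀ + R = [38 -61; -61 148]
K = P̄·Hᵀ·S⁻¹ = [1755/1903 -61/1903; 786/1903 864/1903]
x' − x̄ = [-11750/1903, 12564/1903] = K·y
y = (KᵀK)⁻¹·Kᵀ·(x' − x̄) = [-6, 20]
z = y + H·x̄ = [-6, 20] + [9, -19] = [3, 1]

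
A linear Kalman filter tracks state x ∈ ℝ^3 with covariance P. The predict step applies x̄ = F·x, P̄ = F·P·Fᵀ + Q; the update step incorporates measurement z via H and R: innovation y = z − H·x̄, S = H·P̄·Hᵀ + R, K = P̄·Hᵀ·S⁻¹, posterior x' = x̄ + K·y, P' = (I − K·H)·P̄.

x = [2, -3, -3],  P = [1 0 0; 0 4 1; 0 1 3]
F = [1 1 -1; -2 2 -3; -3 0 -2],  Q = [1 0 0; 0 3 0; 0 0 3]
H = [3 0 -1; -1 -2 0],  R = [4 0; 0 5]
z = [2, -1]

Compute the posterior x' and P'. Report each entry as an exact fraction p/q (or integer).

x̄ = F·x = [2, -1, 0]
P̄ = F·P·Fᵀ + Q = [7 10 1; 10 38 20; 1 20 24]
y = z − H·x̄ = [-4, -1]
S = H·P̄·Hᵀ + R = [85 -40; -40 204]
K = P̄·Hᵀ·S⁻¹ = [150/787 -299/3148; -70/787 -691/1574; -1481/3935 -865/3148]
x' = x̄ + K·y = [4195/3148, -323/1574, 28021/15740]
P' = (I − K·H)·P̄ = [1963/3148 -117/1574 3489/3148; -117/1574 893/787 209/1574; 3489/3148 209/1574 76031/15740]

x' = [4195/3148, -323/1574, 28021/15740]
P' = [1963/3148 -117/1574 3489/3148; -117/1574 893/787 209/1574; 3489/3148 209/1574 76031/15740]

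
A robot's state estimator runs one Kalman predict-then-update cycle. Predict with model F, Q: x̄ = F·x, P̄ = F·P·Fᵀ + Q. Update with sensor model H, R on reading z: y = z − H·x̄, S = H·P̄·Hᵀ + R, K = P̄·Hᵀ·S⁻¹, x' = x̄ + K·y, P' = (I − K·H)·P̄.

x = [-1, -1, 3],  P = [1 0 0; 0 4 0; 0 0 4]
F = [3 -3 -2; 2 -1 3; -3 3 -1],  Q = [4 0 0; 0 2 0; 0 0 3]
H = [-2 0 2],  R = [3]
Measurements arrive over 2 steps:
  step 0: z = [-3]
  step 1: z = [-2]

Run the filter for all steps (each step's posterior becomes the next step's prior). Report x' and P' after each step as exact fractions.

step 0: x̄ = F·x = [-6, 8, -3]
step 0: P̄ = F·P·Fᵀ + Q = [65 -6 -37; -6 46 -30; -37 -30 52]
step 0: y = z − H·x̄ = [-9]
step 0: S = H·P̄·Hᵀ + R = [767]
step 0: K = P̄·Hᵀ·S⁻¹ = [-204/767; -48/767; 178/767]
step 0: x' = x̄ + K·y = [-2766/767, 6568/767, -3903/767]
step 0: P' = (I − K·H)·P̄ = [8239/767 -14394/767 7933/767; -14394/767 32978/767 -14466/767; 7933/767 -14466/767 8200/767]
step 1: x̄ = F·x = [-20196/767, -23809/767, 31905/767]
step 1: P̄ = F·P·Fᵀ + Q = [397125/767 369641/767 -546448/767; 369641/767 380836/767 -534437/767; -546448/767 -534437/767 774940/767]
step 1: y = z − H·x̄ = [-105736/767]
step 1: S = H·P̄·Hᵀ + R = [9062145/767]
step 1: K = P̄·Hᵀ·S⁻¹ = [-1887146/9062145; -1808156/9062145; 2642776/9062145]
step 1: x' = x̄ + K·y = [21538708/9062145, -32038367/9062145, 12635167/9062145]
step 1: P' = (I − K·H)·P̄ = [48871327/9062145 -81504593/9062145 46040608/9062145; -81504593/9062145 236979052/9062145 -84216827/9062145; 46040608/9062145 -84216827/9062145 50004772/9062145]

step 0: x' = [-2766/767, 6568/767, -3903/767], P' = [8239/767 -14394/767 7933/767; -14394/767 32978/767 -14466/767; 7933/767 -14466/767 8200/767]
step 1: x' = [21538708/9062145, -32038367/9062145, 12635167/9062145], P' = [48871327/9062145 -81504593/9062145 46040608/9062145; -81504593/9062145 236979052/9062145 -84216827/9062145; 46040608/9062145 -84216827/9062145 50004772/9062145]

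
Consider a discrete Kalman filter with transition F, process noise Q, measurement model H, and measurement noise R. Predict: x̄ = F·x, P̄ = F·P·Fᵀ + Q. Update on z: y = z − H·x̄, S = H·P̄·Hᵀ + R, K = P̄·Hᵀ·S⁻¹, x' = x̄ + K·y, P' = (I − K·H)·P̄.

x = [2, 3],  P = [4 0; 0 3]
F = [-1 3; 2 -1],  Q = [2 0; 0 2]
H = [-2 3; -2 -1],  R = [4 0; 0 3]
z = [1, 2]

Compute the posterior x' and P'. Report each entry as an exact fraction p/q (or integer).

x' = [-16679/27783, -23/3969]
P' = [12920/27783 548/3969; 548/3969 236/567]

x̄ = F·x = [7, 1]
P̄ = F·P·Fᵀ + Q = [33 -17; -17 21]
y = z − H·x̄ = [12, 17]
S = H·P̄·Hᵀ + R = [529 137; 137 88]
K = P̄·Hᵀ·S⁻¹ = [-3583/27783 -9892/27783; 965/3969 -916/3969]
x' = x̄ + K·y = [-16679/27783, -23/3969]
P' = (I − K·H)·P̄ = [12920/27783 548/3969; 548/3969 236/567]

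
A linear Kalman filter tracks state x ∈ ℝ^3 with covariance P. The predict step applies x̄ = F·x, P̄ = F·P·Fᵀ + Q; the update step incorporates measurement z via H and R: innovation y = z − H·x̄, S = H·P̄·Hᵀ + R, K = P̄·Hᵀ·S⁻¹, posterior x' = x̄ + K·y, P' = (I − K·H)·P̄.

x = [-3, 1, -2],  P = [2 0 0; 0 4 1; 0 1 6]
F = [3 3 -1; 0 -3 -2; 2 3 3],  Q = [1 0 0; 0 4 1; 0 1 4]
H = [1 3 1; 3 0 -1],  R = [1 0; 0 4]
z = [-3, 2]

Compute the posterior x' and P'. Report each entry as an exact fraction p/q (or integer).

x' = [-136754/42469, 335183/84938, -70644/6067]
P' = [372518/42469 -477893/42469 150666/6067; -477893/42469 1271063/84938 -200837/6067; 150666/6067 -200837/6067 449022/6067]

x̄ = F·x = [-4, 1, -9]
P̄ = F·P·Fᵀ + Q = [55 -27 36; -27 76 -86; 36 -86 120]
y = z − H·x̄ = [7, 5]
S = H·P̄·Hᵀ + R = [254 132; 132 403]
K = P̄·Hᵀ·S⁻¹ = [-6499/42469 15723/42469; 45685/84938 -6955/42469; -2823/6067 744/6067]
x' = x̄ + K·y = [-136754/42469, 335183/84938, -70644/6067]
P' = (I − K·H)·P̄ = [372518/42469 -477893/42469 150666/6067; -477893/42469 1271063/84938 -200837/6067; 150666/6067 -200837/6067 449022/6067]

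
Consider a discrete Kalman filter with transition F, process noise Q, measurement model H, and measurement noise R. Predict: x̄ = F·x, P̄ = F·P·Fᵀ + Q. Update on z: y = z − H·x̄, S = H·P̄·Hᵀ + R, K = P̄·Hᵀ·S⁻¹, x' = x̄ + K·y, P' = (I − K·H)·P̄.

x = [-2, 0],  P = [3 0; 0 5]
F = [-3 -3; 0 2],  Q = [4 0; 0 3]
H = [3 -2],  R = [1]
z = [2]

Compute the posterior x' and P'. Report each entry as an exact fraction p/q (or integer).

x' = [738/379, 2176/1137]
P' = [1156/379 1686/379; 1686/379 7655/1137]

x̄ = F·x = [6, 0]
P̄ = F·P·Fᵀ + Q = [76 -30; -30 23]
y = z − H·x̄ = [-16]
S = H·P̄·Hᵀ + R = [1137]
K = P̄·Hᵀ·S⁻¹ = [96/379; -136/1137]
x' = x̄ + K·y = [738/379, 2176/1137]
P' = (I − K·H)·P̄ = [1156/379 1686/379; 1686/379 7655/1137]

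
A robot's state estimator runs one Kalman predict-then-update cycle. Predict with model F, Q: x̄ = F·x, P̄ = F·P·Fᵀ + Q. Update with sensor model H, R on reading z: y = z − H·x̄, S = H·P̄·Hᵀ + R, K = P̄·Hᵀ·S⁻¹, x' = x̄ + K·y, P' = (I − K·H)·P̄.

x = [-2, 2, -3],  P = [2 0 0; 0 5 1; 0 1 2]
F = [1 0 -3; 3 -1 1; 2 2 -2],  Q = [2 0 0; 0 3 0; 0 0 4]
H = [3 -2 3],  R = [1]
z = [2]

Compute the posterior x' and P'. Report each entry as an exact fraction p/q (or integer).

x' = [-37/79, -5638/711, -2932/711]
P' = [838/79 607/79 -430/79; 607/79 17117/711 5936/711; -430/79 5936/711 7868/711]

x̄ = F·x = [7, -11, 6]
P̄ = F·P·Fᵀ + Q = [22 3 10; 3 26 2; 10 2 32]
y = z − H·x̄ = [-59]
S = H·P̄·Hᵀ + R = [711]
K = P̄·Hᵀ·S⁻¹ = [10/79; -37/711; 122/711]
x' = x̄ + K·y = [-37/79, -5638/711, -2932/711]
P' = (I − K·H)·P̄ = [838/79 607/79 -430/79; 607/79 17117/711 5936/711; -430/79 5936/711 7868/711]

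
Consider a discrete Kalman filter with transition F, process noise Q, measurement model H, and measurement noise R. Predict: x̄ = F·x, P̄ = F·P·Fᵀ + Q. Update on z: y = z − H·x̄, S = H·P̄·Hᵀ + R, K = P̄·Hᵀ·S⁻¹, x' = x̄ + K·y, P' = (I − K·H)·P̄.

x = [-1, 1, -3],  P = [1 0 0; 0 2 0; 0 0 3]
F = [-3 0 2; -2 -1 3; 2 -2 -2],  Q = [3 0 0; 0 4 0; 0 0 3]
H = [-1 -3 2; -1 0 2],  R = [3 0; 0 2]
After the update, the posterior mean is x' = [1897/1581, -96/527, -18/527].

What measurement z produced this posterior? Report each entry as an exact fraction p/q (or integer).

x̄ = F·x = [-3, -8, 2]
P̄ = F·P·Fᵀ + Q = [24 24 -18; 24 37 -18; -18 -18 27]
S = H·P̄·Hᵀ + R = [900 384; 384 206]
K = P̄·Hᵀ·S⁻¹ = [-173/1581 -46/527; -677/2108 162/527; -47/1054 228/527]
x' − x̄ = [6640/1581, 4120/527, -1072/527] = K·y
y = (KᵀK)⁻¹·Kᵀ·(x' − x̄) = [-32, -8]
z = y + H·x̄ = [-32, -8] + [31, 7] = [-1, -1]

z = [-1, -1]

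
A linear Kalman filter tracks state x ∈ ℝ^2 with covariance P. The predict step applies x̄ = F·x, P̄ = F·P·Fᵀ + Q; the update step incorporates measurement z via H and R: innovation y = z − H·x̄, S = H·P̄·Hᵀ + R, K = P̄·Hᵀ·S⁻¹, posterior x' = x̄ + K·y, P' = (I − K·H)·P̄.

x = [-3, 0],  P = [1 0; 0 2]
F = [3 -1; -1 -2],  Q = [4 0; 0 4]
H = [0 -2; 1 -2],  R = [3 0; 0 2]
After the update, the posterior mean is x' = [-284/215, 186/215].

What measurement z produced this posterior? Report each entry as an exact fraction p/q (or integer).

x̄ = F·x = [-9, 3]
P̄ = F·P·Fᵀ + Q = [15 1; 1 13]
S = H·P̄·Hᵀ + R = [55 50; 50 65]
K = P̄·Hᵀ·S⁻¹ = [-156/215 163/215; -88/215 -3/43]
x' − x̄ = [1651/215, -459/215] = K·y
y = (KᵀK)⁻¹·Kᵀ·(x' − x̄) = [3, 13]
z = y + H·x̄ = [3, 13] + [-6, -15] = [-3, -2]

z = [-3, -2]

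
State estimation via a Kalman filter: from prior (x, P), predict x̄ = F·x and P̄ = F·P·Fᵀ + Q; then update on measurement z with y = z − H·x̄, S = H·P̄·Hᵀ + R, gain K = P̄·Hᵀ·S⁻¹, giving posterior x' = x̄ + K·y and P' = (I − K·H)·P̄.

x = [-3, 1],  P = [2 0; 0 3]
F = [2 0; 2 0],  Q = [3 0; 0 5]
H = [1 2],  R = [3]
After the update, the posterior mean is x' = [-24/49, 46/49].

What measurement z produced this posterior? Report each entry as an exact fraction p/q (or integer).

x̄ = F·x = [-6, -6]
P̄ = F·P·Fᵀ + Q = [11 8; 8 13]
S = H·P̄·Hᵀ + R = [98]
K = P̄·Hᵀ·S⁻¹ = [27/98; 17/49]
x' − x̄ = [270/49, 340/49] = K·y
y = (KᵀK)⁻¹·Kᵀ·(x' − x̄) = [20]
z = y + H·x̄ = [20] + [-18] = [2]

z = [2]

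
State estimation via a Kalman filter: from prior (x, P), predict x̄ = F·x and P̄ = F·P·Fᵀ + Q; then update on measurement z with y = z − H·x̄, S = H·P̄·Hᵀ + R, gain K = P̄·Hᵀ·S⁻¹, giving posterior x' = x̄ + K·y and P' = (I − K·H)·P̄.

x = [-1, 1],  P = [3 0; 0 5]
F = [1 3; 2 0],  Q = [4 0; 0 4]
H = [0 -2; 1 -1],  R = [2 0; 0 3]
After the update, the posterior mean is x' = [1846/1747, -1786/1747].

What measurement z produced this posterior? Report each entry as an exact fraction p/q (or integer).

x̄ = F·x = [2, -2]
P̄ = F·P·Fᵀ + Q = [52 6; 6 16]
S = H·P̄·Hᵀ + R = [66 20; 20 59]
K = P̄·Hᵀ·S⁻¹ = [-814/1747 1638/1747; -844/1747 -10/1747]
x' − x̄ = [-1648/1747, 1708/1747] = K·y
y = (KᵀK)⁻¹·Kᵀ·(x' − x̄) = [-2, -2]
z = y + H·x̄ = [-2, -2] + [4, 4] = [2, 2]

z = [2, 2]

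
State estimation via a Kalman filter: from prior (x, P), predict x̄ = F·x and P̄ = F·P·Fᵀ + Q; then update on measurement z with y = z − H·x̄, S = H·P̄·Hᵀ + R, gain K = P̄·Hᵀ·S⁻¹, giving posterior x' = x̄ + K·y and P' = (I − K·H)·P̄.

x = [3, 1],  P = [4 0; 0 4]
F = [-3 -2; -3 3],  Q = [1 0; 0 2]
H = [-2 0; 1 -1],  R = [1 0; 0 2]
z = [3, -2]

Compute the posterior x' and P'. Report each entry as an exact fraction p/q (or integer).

x̄ = F·x = [-11, -6]
P̄ = F·P·Fᵀ + Q = [53 12; 12 74]
y = z − H·x̄ = [-19, 3]
S = H·P̄·Hᵀ + R = [213 -82; -82 105]
K = P̄·Hᵀ·S⁻¹ = [-7768/15641 41/15641; -7604/15641 -15174/15641]
x' = x̄ + K·y = [-24336/15641, 5108/15641]
P' = (I − K·H)·P̄ = [3884/15641 3802/15641; 3802/15641 34150/15641]

x' = [-24336/15641, 5108/15641]
P' = [3884/15641 3802/15641; 3802/15641 34150/15641]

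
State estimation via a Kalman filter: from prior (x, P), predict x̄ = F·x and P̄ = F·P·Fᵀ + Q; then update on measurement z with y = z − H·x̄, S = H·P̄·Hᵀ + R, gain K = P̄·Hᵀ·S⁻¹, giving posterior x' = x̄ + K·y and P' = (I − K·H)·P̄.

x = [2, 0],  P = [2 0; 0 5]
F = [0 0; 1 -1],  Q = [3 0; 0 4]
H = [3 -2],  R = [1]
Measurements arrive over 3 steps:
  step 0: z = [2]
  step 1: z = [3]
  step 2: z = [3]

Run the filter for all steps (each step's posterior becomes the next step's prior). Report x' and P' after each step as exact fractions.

step 0: x' = [3/4, 1/6], P' = [15/8 11/4; 11/4 77/18]
step 1: x' = [675/839, -417/1678], P' = [1059/839 3015/1678; 3015/1678 2345/839]
step 2: x' = [459/458, 27/458], P' = [15819/12824 1605/916; 1605/916 3745/1374]

step 0: x̄ = F·x = [0, 2]
step 0: P̄ = F·P·Fᵀ + Q = [3 0; 0 11]
step 0: y = z − H·x̄ = [6]
step 0: S = H·P̄·Hᵀ + R = [72]
step 0: K = P̄·Hᵀ·S⁻¹ = [1/8; -11/36]
step 0: x' = x̄ + K·y = [3/4, 1/6]
step 0: P' = (I − K·H)·P̄ = [15/8 11/4; 11/4 77/18]
step 1: x̄ = F·x = [0, 7/12]
step 1: P̄ = F·P·Fᵀ + Q = [3 0; 0 335/72]
step 1: y = z − H·x̄ = [25/6]
step 1: S = H·P̄·Hᵀ + R = [839/18]
step 1: K = P̄·Hᵀ·S⁻¹ = [162/839; -335/1678]
step 1: x' = x̄ + K·y = [675/839, -417/1678]
step 1: P' = (I − K·H)·P̄ = [1059/839 3015/1678; 3015/1678 2345/839]
step 2: x̄ = F·x = [0, 1767/1678]
step 2: P̄ = F·P·Fᵀ + Q = [3 0; 0 3745/839]
step 2: y = z − H·x̄ = [4284/839]
step 2: S = H·P̄·Hᵀ + R = [38472/839]
step 2: K = P̄·Hᵀ·S⁻¹ = [2517/12824; -535/2748]
step 2: x' = x̄ + K·y = [459/458, 27/458]
step 2: P' = (I − K·H)·P̄ = [15819/12824 1605/916; 1605/916 3745/1374]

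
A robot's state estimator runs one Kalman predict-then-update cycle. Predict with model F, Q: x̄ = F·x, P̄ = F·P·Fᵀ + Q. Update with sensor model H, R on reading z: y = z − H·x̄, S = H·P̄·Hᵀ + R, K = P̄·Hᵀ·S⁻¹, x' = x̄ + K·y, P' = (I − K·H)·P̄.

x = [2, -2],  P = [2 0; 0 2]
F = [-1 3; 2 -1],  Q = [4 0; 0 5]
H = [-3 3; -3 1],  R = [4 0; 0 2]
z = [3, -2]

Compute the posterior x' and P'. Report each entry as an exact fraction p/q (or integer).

x̄ = F·x = [-8, 6]
P̄ = F·P·Fᵀ + Q = [24 -10; -10 15]
y = z − H·x̄ = [-39, -32]
S = H·P̄·Hᵀ + R = [535 381; 381 293]
K = P̄·Hᵀ·S⁻¹ = [678/5797 -2504/5797; 2415/5797 -2250/5797]
x' = x̄ + K·y = [430/341, 741/341]
P' = (I − K·H)·P̄ = [2956/5797 3860/5797; 3860/5797 7080/5797]

x' = [430/341, 741/341]
P' = [2956/5797 3860/5797; 3860/5797 7080/5797]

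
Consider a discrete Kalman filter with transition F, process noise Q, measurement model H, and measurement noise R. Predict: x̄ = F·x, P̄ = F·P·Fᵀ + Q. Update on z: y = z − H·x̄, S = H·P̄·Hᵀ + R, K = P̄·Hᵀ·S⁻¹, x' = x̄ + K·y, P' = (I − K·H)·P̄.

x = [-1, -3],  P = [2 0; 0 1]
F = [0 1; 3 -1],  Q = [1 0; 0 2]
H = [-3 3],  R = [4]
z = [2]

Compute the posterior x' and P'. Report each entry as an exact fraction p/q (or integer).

x' = [-624/229, -462/229]
P' = [377/229 365/229; 365/229 453/229]

x̄ = F·x = [-3, 0]
P̄ = F·P·Fᵀ + Q = [2 -1; -1 21]
y = z − H·x̄ = [-7]
S = H·P̄·Hᵀ + R = [229]
K = P̄·Hᵀ·S⁻¹ = [-9/229; 66/229]
x' = x̄ + K·y = [-624/229, -462/229]
P' = (I − K·H)·P̄ = [377/229 365/229; 365/229 453/229]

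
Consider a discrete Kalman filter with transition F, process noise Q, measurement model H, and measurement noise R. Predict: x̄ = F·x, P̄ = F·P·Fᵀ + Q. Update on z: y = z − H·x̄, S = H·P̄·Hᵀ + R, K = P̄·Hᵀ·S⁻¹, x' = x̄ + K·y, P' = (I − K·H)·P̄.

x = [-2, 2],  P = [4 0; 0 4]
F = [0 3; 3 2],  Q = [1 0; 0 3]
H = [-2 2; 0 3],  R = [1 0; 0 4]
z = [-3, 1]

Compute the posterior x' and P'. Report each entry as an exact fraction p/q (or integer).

x̄ = F·x = [6, -2]
P̄ = F·P·Fᵀ + Q = [37 24; 24 55]
y = z − H·x̄ = [13, 7]
S = H·P̄·Hᵀ + R = [177 186; 186 499]
K = P̄·Hᵀ·S⁻¹ = [-26366/53727 5860/17909; 248/53727 5891/17909]
x' = x̄ + K·y = [102664/53727, 19481/53727]
P' = (I − K·H)·P̄ = [36623/53727 23440/53727; 23440/53727 23564/53727]

x' = [102664/53727, 19481/53727]
P' = [36623/53727 23440/53727; 23440/53727 23564/53727]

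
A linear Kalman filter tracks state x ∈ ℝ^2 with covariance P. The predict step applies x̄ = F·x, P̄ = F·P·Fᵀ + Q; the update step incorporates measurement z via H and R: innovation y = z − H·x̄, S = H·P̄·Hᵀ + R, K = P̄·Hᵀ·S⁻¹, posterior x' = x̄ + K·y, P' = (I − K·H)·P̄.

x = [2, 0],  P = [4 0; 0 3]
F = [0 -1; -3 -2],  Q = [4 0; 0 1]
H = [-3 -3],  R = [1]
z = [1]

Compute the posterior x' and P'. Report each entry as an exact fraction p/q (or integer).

x̄ = F·x = [0, -6]
P̄ = F·P·Fᵀ + Q = [7 6; 6 49]
y = z − H·x̄ = [-17]
S = H·P̄·Hᵀ + R = [613]
K = P̄·Hᵀ·S⁻¹ = [-39/613; -165/613]
x' = x̄ + K·y = [663/613, -873/613]
P' = (I − K·H)·P̄ = [2770/613 -2757/613; -2757/613 2812/613]

x' = [663/613, -873/613]
P' = [2770/613 -2757/613; -2757/613 2812/613]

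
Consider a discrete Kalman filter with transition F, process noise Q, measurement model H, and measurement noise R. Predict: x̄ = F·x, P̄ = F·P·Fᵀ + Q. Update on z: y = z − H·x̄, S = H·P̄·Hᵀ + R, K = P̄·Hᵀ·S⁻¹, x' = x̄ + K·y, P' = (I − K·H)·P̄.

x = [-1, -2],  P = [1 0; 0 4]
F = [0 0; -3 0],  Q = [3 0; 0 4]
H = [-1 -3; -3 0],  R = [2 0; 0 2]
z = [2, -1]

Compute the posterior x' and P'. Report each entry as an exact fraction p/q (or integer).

x̄ = F·x = [0, 3]
P̄ = F·P·Fᵀ + Q = [3 0; 0 13]
y = z − H·x̄ = [11, -1]
S = H·P̄·Hᵀ + R = [122 9; 9 29]
K = P̄·Hᵀ·S⁻¹ = [-6/3457 -1071/3457; -1131/3457 351/3457]
x' = x̄ + K·y = [1005/3457, -2421/3457]
P' = (I − K·H)·P̄ = [714/3457 -234/3457; -234/3457 832/3457]

x' = [1005/3457, -2421/3457]
P' = [714/3457 -234/3457; -234/3457 832/3457]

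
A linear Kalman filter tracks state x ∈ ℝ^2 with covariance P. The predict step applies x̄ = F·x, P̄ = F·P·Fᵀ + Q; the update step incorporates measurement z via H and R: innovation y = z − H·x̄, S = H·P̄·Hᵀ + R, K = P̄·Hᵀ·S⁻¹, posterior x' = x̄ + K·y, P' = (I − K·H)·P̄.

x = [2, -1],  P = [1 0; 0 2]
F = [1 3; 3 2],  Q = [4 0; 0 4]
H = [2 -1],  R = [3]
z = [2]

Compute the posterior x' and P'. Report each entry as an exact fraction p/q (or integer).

x' = [24/7, 37/7]
P' = [327/56 561/56; 561/56 1095/56]

x̄ = F·x = [-1, 4]
P̄ = F·P·Fᵀ + Q = [23 15; 15 21]
y = z − H·x̄ = [8]
S = H·P̄·Hᵀ + R = [56]
K = P̄·Hᵀ·S⁻¹ = [31/56; 9/56]
x' = x̄ + K·y = [24/7, 37/7]
P' = (I − K·H)·P̄ = [327/56 561/56; 561/56 1095/56]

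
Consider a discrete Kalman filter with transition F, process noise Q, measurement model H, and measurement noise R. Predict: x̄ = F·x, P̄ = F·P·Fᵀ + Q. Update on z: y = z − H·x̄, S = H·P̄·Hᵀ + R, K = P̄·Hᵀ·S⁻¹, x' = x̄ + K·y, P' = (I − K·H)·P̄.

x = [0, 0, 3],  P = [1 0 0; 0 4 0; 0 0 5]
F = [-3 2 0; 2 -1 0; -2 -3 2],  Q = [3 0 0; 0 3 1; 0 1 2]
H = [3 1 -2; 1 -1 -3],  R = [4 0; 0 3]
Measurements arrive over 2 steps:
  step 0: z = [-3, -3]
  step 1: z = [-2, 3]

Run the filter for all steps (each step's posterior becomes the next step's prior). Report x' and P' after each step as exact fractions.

step 0: x̄ = F·x = [0, 0, 6]
step 0: P̄ = F·P·Fᵀ + Q = [28 -14 -18; -14 11 9; -18 9 62]
step 0: y = z − H·x̄ = [9, 15]
step 0: S = H·P̄·Hᵀ + R = [611 662; 662 790]
step 0: K = P̄·Hᵀ·S⁻¹ = [10094/22223 -5758/22223; -2143/22223 333/22223; 3748/22223 -18265/44446]
step 0: x' = x̄ + K·y = [4476/22223, -14292/22223, 60165/44446]
step 0: P' = (I − K·H)·P̄ = [105048/22223 -115932/22223 79418/22223; -115932/22223 156762/22223 -91231/22223; 79418/22223 -91231/22223 132031/44446]
step 1: x̄ = F·x = [-42012/22223, 23244/22223, 94089/22223]
step 1: P̄ = F·P·Fᵀ + Q = [3030333/22223 -1755336/22223 -1731376/22223; -1755336/22223 1107351/22223 1036179/22223; -1731376/22223 1036179/22223 1207802/22223]
step 1: y = z − H·x̄ = [246524/22223, 414192/22223]
step 1: S = H·P̄·Hᵀ + R = [39400228/22223 36750089/22223; 36750089/22223 35190573/22223]
step 1: K = P̄·Hᵀ·S⁻¹ = [595958394/1617583501 -163633853/1617583501; 7650867/1617583501 -282465519/1617583501; 159352420/1617583501 -460183717/1617583501]
step 1: x' = x̄ + K·y = [503275716/1617583501, -3487815552/1617583501, 39445435/1617583501]
step 1: P' = (I − K·H)·P̄ = [4474789068/1617583501 -4638043926/1617583501 3201244851/1617583501; -4638043926/1617583501 6850582200/1617583501 -3547076523/1617583501; 3201244851/1617583501 -3547076523/1617583501 2709624175/1617583501]

step 0: x' = [4476/22223, -14292/22223, 60165/44446], P' = [105048/22223 -115932/22223 79418/22223; -115932/22223 156762/22223 -91231/22223; 79418/22223 -91231/22223 132031/44446]
step 1: x' = [503275716/1617583501, -3487815552/1617583501, 39445435/1617583501], P' = [4474789068/1617583501 -4638043926/1617583501 3201244851/1617583501; -4638043926/1617583501 6850582200/1617583501 -3547076523/1617583501; 3201244851/1617583501 -3547076523/1617583501 2709624175/1617583501]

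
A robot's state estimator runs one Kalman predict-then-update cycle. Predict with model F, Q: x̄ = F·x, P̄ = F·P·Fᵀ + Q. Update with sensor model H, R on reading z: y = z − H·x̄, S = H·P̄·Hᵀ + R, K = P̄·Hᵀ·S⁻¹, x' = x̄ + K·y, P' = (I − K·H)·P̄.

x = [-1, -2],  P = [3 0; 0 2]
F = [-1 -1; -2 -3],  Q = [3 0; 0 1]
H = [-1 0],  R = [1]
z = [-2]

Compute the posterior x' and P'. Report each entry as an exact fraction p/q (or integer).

x̄ = F·x = [3, 8]
P̄ = F·P·Fᵀ + Q = [8 12; 12 31]
y = z − H·x̄ = [1]
S = H·P̄·Hᵀ + R = [9]
K = P̄·Hᵀ·S⁻¹ = [-8/9; -4/3]
x' = x̄ + K·y = [19/9, 20/3]
P' = (I − K·H)·P̄ = [8/9 4/3; 4/3 15]

x' = [19/9, 20/3]
P' = [8/9 4/3; 4/3 15]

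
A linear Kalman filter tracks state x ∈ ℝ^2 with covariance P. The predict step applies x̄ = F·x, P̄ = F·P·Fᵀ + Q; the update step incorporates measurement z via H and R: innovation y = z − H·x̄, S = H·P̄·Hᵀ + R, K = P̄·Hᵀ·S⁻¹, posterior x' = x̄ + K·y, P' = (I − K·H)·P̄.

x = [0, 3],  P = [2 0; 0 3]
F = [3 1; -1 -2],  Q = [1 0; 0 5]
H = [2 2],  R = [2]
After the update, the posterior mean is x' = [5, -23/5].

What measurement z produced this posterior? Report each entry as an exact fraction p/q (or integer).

z = [1]

x̄ = F·x = [3, -6]
P̄ = F·P·Fᵀ + Q = [22 -12; -12 19]
S = H·P̄·Hᵀ + R = [70]
K = P̄·Hᵀ·S⁻¹ = [2/7; 1/5]
x' − x̄ = [2, 7/5] = K·y
y = (KᵀK)⁻¹·Kᵀ·(x' − x̄) = [7]
z = y + H·x̄ = [7] + [-6] = [1]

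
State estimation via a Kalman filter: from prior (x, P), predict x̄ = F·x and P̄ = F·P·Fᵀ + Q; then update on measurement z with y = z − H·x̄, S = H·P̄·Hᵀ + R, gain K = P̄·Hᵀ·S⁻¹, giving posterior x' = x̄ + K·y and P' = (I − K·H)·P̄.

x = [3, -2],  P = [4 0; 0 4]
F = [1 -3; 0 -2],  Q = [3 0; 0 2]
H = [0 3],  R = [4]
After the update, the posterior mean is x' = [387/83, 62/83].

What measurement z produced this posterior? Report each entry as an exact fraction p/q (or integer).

x̄ = F·x = [9, 4]
P̄ = F·P·Fᵀ + Q = [43 24; 24 18]
S = H·P̄·Hᵀ + R = [166]
K = P̄·Hᵀ·S⁻¹ = [36/83; 27/83]
x' − x̄ = [-360/83, -270/83] = K·y
y = (KᵀK)⁻¹·Kᵀ·(x' − x̄) = [-10]
z = y + H·x̄ = [-10] + [12] = [2]

z = [2]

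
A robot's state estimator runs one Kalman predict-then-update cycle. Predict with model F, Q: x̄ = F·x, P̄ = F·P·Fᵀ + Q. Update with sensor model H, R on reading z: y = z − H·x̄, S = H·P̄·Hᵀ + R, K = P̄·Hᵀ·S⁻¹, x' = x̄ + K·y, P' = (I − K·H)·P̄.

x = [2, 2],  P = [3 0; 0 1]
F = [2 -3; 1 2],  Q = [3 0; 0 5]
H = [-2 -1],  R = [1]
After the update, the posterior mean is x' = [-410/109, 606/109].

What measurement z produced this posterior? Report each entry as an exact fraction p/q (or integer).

x̄ = F·x = [-2, 6]
P̄ = F·P·Fᵀ + Q = [24 0; 0 12]
S = H·P̄·Hᵀ + R = [109]
K = P̄·Hᵀ·S⁻¹ = [-48/109; -12/109]
x' − x̄ = [-192/109, -48/109] = K·y
y = (KᵀK)⁻¹·Kᵀ·(x' − x̄) = [4]
z = y + H·x̄ = [4] + [-2] = [2]

z = [2]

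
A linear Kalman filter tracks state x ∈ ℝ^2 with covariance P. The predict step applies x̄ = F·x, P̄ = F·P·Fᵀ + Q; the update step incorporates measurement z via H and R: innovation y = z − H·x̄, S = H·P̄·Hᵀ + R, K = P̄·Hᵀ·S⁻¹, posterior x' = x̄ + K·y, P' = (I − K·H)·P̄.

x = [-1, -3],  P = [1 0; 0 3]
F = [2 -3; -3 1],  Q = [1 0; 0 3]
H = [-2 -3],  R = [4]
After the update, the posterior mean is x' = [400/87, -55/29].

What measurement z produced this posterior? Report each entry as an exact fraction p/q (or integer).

x̄ = F·x = [7, 0]
P̄ = F·P·Fᵀ + Q = [32 -15; -15 15]
S = H·P̄·Hᵀ + R = [87]
K = P̄·Hᵀ·S⁻¹ = [-19/87; -5/29]
x' − x̄ = [-209/87, -55/29] = K·y
y = (KᵀK)⁻¹·Kᵀ·(x' − x̄) = [11]
z = y + H·x̄ = [11] + [-14] = [-3]

z = [-3]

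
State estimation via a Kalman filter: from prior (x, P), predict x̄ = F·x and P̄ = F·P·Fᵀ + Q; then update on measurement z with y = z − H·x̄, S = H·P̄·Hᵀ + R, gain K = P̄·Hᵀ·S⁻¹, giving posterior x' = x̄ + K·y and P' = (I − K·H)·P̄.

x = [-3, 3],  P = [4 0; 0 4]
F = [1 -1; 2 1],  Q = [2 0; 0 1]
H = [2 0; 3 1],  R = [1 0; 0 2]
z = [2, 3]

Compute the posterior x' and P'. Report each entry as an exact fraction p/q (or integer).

x̄ = F·x = [-6, -3]
P̄ = F·P·Fᵀ + Q = [10 4; 4 21]
y = z − H·x̄ = [14, 24]
S = H·P̄·Hᵀ + R = [41 68; 68 137]
K = P̄·Hᵀ·S⁻¹ = [428/993 34/993; -1148/993 809/993]
x' = x̄ + K·y = [850/993, 365/993]
P' = (I − K·H)·P̄ = [214/993 -574/993; -574/993 3340/993]

x' = [850/993, 365/993]
P' = [214/993 -574/993; -574/993 3340/993]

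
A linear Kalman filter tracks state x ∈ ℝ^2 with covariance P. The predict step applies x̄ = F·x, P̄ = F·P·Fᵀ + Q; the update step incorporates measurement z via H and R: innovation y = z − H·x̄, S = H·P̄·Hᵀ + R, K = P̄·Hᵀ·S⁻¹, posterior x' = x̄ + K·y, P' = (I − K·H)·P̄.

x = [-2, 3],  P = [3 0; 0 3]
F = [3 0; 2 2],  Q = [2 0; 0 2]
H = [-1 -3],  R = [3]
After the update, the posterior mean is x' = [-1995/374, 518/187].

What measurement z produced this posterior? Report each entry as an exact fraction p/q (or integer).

x̄ = F·x = [-6, 2]
P̄ = F·P·Fᵀ + Q = [29 18; 18 26]
S = H·P̄·Hᵀ + R = [374]
K = P̄·Hᵀ·S⁻¹ = [-83/374; -48/187]
x' − x̄ = [249/374, 144/187] = K·y
y = (KᵀK)⁻¹·Kᵀ·(x' − x̄) = [-3]
z = y + H·x̄ = [-3] + [0] = [-3]

z = [-3]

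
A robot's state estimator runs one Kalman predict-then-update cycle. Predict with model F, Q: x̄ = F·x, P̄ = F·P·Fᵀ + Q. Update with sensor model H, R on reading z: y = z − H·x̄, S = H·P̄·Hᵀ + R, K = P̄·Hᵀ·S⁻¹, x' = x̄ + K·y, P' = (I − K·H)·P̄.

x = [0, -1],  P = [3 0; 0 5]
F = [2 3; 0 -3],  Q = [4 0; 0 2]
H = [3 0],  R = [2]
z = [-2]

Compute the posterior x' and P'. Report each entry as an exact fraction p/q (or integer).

x' = [-372/551, 708/551]
P' = [122/551 -90/551; -90/551 7672/551]

x̄ = F·x = [-3, 3]
P̄ = F·P·Fᵀ + Q = [61 -45; -45 47]
y = z − H·x̄ = [7]
S = H·P̄·Hᵀ + R = [551]
K = P̄·Hᵀ·S⁻¹ = [183/551; -135/551]
x' = x̄ + K·y = [-372/551, 708/551]
P' = (I − K·H)·P̄ = [122/551 -90/551; -90/551 7672/551]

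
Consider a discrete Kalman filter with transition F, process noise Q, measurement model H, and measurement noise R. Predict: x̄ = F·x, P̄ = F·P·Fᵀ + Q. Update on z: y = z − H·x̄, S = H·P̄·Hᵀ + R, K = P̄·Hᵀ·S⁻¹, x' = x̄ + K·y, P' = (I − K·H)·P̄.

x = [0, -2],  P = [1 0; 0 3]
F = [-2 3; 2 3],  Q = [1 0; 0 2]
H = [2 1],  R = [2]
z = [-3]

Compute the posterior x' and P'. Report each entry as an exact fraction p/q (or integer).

x' = [-15/17, -23/17]
P' = [197/85 -336/85; -336/85 2174/255]

x̄ = F·x = [-6, -6]
P̄ = F·P·Fᵀ + Q = [32 23; 23 33]
y = z − H·x̄ = [15]
S = H·P̄·Hᵀ + R = [255]
K = P̄·Hᵀ·S⁻¹ = [29/85; 79/255]
x' = x̄ + K·y = [-15/17, -23/17]
P' = (I − K·H)·P̄ = [197/85 -336/85; -336/85 2174/255]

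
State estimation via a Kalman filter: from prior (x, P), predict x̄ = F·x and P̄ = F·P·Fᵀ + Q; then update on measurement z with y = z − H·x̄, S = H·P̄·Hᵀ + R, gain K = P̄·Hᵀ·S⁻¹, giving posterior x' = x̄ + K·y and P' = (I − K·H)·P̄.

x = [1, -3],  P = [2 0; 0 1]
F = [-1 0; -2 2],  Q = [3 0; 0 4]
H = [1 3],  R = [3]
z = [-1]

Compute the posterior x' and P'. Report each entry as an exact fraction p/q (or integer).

x̄ = F·x = [-1, -8]
P̄ = F·P·Fᵀ + Q = [5 4; 4 16]
y = z − H·x̄ = [24]
S = H·P̄·Hᵀ + R = [176]
K = P̄·Hᵀ·S⁻¹ = [17/176; 13/44]
x' = x̄ + K·y = [29/22, -10/11]
P' = (I − K·H)·P̄ = [591/176 -45/44; -45/44 7/11]

x' = [29/22, -10/11]
P' = [591/176 -45/44; -45/44 7/11]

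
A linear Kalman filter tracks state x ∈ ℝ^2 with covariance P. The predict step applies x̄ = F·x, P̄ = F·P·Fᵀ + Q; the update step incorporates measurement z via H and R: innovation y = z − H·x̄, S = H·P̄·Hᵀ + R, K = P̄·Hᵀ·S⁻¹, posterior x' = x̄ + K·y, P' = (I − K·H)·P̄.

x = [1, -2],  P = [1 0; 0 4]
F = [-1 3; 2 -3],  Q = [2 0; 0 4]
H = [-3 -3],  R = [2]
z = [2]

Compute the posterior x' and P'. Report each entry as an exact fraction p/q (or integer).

x' = [-94/13, 86/13]
P' = [2526/65 -2524/65; -2524/65 2536/65]

x̄ = F·x = [-7, 8]
P̄ = F·P·Fᵀ + Q = [39 -38; -38 44]
y = z − H·x̄ = [5]
S = H·P̄·Hᵀ + R = [65]
K = P̄·Hᵀ·S⁻¹ = [-3/65; -18/65]
x' = x̄ + K·y = [-94/13, 86/13]
P' = (I − K·H)·P̄ = [2526/65 -2524/65; -2524/65 2536/65]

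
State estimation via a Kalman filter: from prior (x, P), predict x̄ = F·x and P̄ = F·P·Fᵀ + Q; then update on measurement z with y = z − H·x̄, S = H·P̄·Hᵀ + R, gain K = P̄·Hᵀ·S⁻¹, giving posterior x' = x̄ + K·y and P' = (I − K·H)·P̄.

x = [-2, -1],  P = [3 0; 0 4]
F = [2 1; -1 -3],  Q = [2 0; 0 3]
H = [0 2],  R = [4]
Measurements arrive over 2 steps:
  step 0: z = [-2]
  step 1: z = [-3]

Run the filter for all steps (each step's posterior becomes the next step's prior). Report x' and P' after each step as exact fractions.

step 0: x̄ = F·x = [-5, 5]
step 0: P̄ = F·P·Fᵀ + Q = [18 -18; -18 42]
step 0: y = z − H·x̄ = [-12]
step 0: S = H·P̄·Hᵀ + R = [172]
step 0: K = P̄·Hᵀ·S⁻¹ = [-9/43; 21/43]
step 0: x' = x̄ + K·y = [-107/43, -37/43]
step 0: P' = (I − K·H)·P̄ = [450/43 -18/43; -18/43 42/43]
step 1: x̄ = F·x = [-251/43, 218/43]
step 1: P̄ = F·P·Fᵀ + Q = [1856/43 -900/43; -900/43 849/43]
step 1: y = z − H·x̄ = [-565/43]
step 1: S = H·P̄·Hᵀ + R = [3568/43]
step 1: K = P̄·Hᵀ·S⁻¹ = [-225/446; 849/1784]
step 1: x' = x̄ + K·y = [353/446, -2111/1784]
step 1: P' = (I − K·H)·P̄ = [4916/223 -225/223; -225/223 849/892]

step 0: x' = [-107/43, -37/43], P' = [450/43 -18/43; -18/43 42/43]
step 1: x' = [353/446, -2111/1784], P' = [4916/223 -225/223; -225/223 849/892]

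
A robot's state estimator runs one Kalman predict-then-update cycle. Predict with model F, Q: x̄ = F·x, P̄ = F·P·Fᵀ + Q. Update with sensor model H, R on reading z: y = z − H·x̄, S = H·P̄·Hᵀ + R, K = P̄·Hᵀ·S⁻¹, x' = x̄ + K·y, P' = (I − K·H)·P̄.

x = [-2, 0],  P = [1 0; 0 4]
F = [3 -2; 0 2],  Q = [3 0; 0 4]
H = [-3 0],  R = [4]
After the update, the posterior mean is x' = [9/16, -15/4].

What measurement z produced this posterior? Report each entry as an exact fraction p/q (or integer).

z = [-2]

x̄ = F·x = [-6, 0]
P̄ = F·P·Fᵀ + Q = [28 -16; -16 20]
S = H·P̄·Hᵀ + R = [256]
K = P̄·Hᵀ·S⁻¹ = [-21/64; 3/16]
x' − x̄ = [105/16, -15/4] = K·y
y = (KᵀK)⁻¹·Kᵀ·(x' − x̄) = [-20]
z = y + H·x̄ = [-20] + [18] = [-2]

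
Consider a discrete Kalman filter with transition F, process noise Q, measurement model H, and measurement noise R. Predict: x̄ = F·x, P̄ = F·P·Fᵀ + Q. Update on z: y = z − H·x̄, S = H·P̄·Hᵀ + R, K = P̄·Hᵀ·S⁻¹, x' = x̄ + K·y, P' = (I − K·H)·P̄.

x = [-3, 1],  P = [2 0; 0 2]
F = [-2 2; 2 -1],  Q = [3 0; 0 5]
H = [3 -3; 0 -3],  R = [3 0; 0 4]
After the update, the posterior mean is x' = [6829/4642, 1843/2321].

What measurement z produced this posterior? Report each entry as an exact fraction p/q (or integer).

z = [2, -3]

x̄ = F·x = [8, -7]
P̄ = F·P·Fᵀ + Q = [19 -12; -12 15]
S = H·P̄·Hᵀ + R = [525 243; 243 139]
K = P̄·Hᵀ·S⁻¹ = [1393/4642 -1233/4642; -54/2321 -657/2321]
x' − x̄ = [-30307/4642, 18090/2321] = K·y
y = (KᵀK)⁻¹·Kᵀ·(x' − x̄) = [-43, -24]
z = y + H·x̄ = [-43, -24] + [45, 21] = [2, -3]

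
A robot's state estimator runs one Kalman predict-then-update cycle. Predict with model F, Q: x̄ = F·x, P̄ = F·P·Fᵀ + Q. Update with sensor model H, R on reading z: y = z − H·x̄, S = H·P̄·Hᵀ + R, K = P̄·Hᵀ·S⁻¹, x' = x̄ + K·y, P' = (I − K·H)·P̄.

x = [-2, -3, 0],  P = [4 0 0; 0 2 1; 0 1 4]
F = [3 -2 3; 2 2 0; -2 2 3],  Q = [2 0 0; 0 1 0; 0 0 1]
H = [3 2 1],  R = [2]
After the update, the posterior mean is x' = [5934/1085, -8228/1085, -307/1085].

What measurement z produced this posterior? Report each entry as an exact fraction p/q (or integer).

x̄ = F·x = [0, -10, -2]
P̄ = F·P·Fᵀ + Q = [70 22 4; 22 25 -2; 4 -2 73]
S = H·P̄·Hᵀ + R = [1085]
K = P̄·Hᵀ·S⁻¹ = [258/1085; 114/1085; 81/1085]
x' − x̄ = [5934/1085, 2622/1085, 1863/1085] = K·y
y = (KᵀK)⁻¹·Kᵀ·(x' − x̄) = [23]
z = y + H·x̄ = [23] + [-22] = [1]

z = [1]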